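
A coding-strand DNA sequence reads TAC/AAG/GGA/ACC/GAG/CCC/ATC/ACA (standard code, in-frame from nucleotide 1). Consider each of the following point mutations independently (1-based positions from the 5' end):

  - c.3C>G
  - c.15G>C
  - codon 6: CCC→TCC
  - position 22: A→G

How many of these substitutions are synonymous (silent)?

Codon 1: TAC (Tyr) → TAG (Stop) — nonsense.
Codon 5: GAG (Glu) → GAC (Asp) — missense.
Codon 6: CCC (Pro) → TCC (Ser) — missense.
Codon 8: ACA (Thr) → GCA (Ala) — missense.
Synonymous: 0 of 4.

0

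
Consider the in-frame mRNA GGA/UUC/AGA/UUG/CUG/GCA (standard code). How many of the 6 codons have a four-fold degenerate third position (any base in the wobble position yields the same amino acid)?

Codon 1 GGA (Gly): third position 4-fold.
Codon 2 UUC (Phe): third position 2-fold.
Codon 3 AGA (Arg): third position 2-fold.
Codon 4 UUG (Leu): third position 2-fold.
Codon 5 CUG (Leu): third position 4-fold.
Codon 6 GCA (Ala): third position 4-fold.
Four-fold degenerate third positions: 3.

3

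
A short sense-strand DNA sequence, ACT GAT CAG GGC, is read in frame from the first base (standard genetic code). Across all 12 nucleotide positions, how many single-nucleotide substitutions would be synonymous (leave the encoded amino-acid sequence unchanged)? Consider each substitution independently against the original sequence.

Codon 1 (ACT, Thr): 3 synonymous substitutions.
Codon 2 (GAT, Asp): 1 synonymous substitution.
Codon 3 (CAG, Gln): 1 synonymous substitution.
Codon 4 (GGC, Gly): 3 synonymous substitutions.
Total: 3 + 1 + 1 + 3 = 8.

8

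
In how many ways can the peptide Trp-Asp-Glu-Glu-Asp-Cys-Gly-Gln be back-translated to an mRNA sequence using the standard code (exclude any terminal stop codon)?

256

Trp: 1 codon.
Asp: 2 codons.
Glu: 2 codons.
Glu: 2 codons.
Asp: 2 codons.
Cys: 2 codons.
Gly: 4 codons.
Gln: 2 codons.
1 × 2 × 2 × 2 × 2 × 2 × 4 × 2 = 256.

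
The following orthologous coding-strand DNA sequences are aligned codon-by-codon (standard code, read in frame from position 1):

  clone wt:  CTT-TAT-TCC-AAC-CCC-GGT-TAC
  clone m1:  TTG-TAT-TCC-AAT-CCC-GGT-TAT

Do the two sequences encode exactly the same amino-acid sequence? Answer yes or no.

yes

Codon 1: CTT Leu / TTG Leu — synonymous.
Codon 2: TAT Tyr / TAT Tyr — identical.
Codon 3: TCC Ser / TCC Ser — identical.
Codon 4: AAC Asn / AAT Asn — synonymous.
Codon 5: CCC Pro / CCC Pro — identical.
Codon 6: GGT Gly / GGT Gly — identical.
Codon 7: TAC Tyr / TAT Tyr — synonymous.
Nonsynonymous differences: 0 → same protein.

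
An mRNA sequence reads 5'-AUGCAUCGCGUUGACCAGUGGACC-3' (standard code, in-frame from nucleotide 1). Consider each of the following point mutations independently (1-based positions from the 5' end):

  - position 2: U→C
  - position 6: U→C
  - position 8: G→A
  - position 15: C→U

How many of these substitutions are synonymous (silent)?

2

Codon 1: AUG (Met) → ACG (Thr) — missense.
Codon 2: CAU (His) → CAC (His) — synonymous.
Codon 3: CGC (Arg) → CAC (His) — missense.
Codon 5: GAC (Asp) → GAU (Asp) — synonymous.
Synonymous: 2 of 4.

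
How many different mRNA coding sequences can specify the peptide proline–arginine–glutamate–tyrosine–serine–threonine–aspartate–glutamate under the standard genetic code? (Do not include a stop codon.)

Pro: 4 codons.
Arg: 6 codons.
Glu: 2 codons.
Tyr: 2 codons.
Ser: 6 codons.
Thr: 4 codons.
Asp: 2 codons.
Glu: 2 codons.
4 × 6 × 2 × 2 × 6 × 4 × 2 × 2 = 9216.

9216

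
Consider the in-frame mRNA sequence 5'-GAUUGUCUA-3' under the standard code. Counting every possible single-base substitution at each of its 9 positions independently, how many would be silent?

6

Codon 1 (GAU, Asp): 1 synonymous substitution.
Codon 2 (UGU, Cys): 1 synonymous substitution.
Codon 3 (CUA, Leu): 4 synonymous substitutions.
Total: 1 + 1 + 4 = 6.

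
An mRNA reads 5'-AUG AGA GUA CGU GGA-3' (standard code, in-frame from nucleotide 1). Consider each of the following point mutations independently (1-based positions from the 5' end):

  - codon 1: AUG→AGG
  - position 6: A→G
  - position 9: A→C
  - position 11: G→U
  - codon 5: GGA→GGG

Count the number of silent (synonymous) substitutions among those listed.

3

Codon 1: AUG (Met) → AGG (Arg) — missense.
Codon 2: AGA (Arg) → AGG (Arg) — synonymous.
Codon 3: GUA (Val) → GUC (Val) — synonymous.
Codon 4: CGU (Arg) → CUU (Leu) — missense.
Codon 5: GGA (Gly) → GGG (Gly) — synonymous.
Synonymous: 3 of 5.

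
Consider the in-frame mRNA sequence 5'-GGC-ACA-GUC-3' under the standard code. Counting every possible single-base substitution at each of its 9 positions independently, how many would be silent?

9

Codon 1 (GGC, Gly): 3 synonymous substitutions.
Codon 2 (ACA, Thr): 3 synonymous substitutions.
Codon 3 (GUC, Val): 3 synonymous substitutions.
Total: 3 + 3 + 3 = 9.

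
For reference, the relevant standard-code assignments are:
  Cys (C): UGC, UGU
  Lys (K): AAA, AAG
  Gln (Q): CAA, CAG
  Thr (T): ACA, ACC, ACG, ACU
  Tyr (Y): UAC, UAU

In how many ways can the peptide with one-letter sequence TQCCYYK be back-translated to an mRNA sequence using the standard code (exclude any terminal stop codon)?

256

Thr: 4 codons.
Gln: 2 codons.
Cys: 2 codons.
Cys: 2 codons.
Tyr: 2 codons.
Tyr: 2 codons.
Lys: 2 codons.
4 × 2 × 2 × 2 × 2 × 2 × 2 = 256.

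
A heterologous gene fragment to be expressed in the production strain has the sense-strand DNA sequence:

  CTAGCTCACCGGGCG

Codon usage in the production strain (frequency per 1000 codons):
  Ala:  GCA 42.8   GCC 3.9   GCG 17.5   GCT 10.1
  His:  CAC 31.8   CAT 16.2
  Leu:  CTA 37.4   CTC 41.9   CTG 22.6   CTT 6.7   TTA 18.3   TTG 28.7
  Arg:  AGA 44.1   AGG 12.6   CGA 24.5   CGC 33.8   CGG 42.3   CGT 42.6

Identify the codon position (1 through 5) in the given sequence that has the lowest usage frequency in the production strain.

Codon 1 CTA (Leu): 37.4 per 1000.
Codon 2 GCT (Ala): 10.1 per 1000.
Codon 3 CAC (His): 31.8 per 1000.
Codon 4 CGG (Arg): 42.3 per 1000.
Codon 5 GCG (Ala): 17.5 per 1000.
Lowest frequency is 10.1 at codon 2.

2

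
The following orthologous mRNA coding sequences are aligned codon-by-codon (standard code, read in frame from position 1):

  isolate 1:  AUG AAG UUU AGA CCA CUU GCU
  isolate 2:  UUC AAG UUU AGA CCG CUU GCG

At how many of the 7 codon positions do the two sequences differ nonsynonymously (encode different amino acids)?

1

Codon 1: AUG Met / UUC Phe — nonsynonymous.
Codon 2: AAG Lys / AAG Lys — identical.
Codon 3: UUU Phe / UUU Phe — identical.
Codon 4: AGA Arg / AGA Arg — identical.
Codon 5: CCA Pro / CCG Pro — synonymous.
Codon 6: CUU Leu / CUU Leu — identical.
Codon 7: GCU Ala / GCG Ala — synonymous.
Nonsynonymous differences: 1.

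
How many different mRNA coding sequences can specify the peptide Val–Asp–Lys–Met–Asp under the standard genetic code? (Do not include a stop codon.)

Val: 4 codons.
Asp: 2 codons.
Lys: 2 codons.
Met: 1 codon.
Asp: 2 codons.
4 × 2 × 2 × 1 × 2 = 32.

32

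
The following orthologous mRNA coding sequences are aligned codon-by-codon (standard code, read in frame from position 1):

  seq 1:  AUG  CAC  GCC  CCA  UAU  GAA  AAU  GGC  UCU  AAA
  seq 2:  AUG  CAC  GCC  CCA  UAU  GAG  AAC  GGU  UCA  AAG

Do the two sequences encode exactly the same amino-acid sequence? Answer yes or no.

yes

Codon 1: AUG Met / AUG Met — identical.
Codon 2: CAC His / CAC His — identical.
Codon 3: GCC Ala / GCC Ala — identical.
Codon 4: CCA Pro / CCA Pro — identical.
Codon 5: UAU Tyr / UAU Tyr — identical.
Codon 6: GAA Glu / GAG Glu — synonymous.
Codon 7: AAU Asn / AAC Asn — synonymous.
Codon 8: GGC Gly / GGU Gly — synonymous.
Codon 9: UCU Ser / UCA Ser — synonymous.
Codon 10: AAA Lys / AAG Lys — synonymous.
Nonsynonymous differences: 0 → same protein.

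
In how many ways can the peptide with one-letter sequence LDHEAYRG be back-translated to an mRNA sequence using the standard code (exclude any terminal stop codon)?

Leu: 6 codons.
Asp: 2 codons.
His: 2 codons.
Glu: 2 codons.
Ala: 4 codons.
Tyr: 2 codons.
Arg: 6 codons.
Gly: 4 codons.
6 × 2 × 2 × 2 × 4 × 2 × 6 × 4 = 9216.

9216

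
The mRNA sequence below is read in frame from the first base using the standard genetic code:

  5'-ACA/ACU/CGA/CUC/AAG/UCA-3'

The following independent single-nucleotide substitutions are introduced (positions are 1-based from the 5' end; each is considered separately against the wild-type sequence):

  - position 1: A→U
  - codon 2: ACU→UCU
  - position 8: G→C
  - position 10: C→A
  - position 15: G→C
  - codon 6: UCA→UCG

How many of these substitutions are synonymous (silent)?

1

Codon 1: ACA (Thr) → UCA (Ser) — missense.
Codon 2: ACU (Thr) → UCU (Ser) — missense.
Codon 3: CGA (Arg) → CCA (Pro) — missense.
Codon 4: CUC (Leu) → AUC (Ile) — missense.
Codon 5: AAG (Lys) → AAC (Asn) — missense.
Codon 6: UCA (Ser) → UCG (Ser) — synonymous.
Synonymous: 1 of 6.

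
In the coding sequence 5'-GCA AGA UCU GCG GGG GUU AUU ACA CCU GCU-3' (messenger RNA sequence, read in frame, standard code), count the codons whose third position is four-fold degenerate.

Codon 1 GCA (Ala): third position 4-fold.
Codon 2 AGA (Arg): third position 2-fold.
Codon 3 UCU (Ser): third position 4-fold.
Codon 4 GCG (Ala): third position 4-fold.
Codon 5 GGG (Gly): third position 4-fold.
Codon 6 GUU (Val): third position 4-fold.
Codon 7 AUU (Ile): third position 3-fold.
Codon 8 ACA (Thr): third position 4-fold.
Codon 9 CCU (Pro): third position 4-fold.
Codon 10 GCU (Ala): third position 4-fold.
Four-fold degenerate third positions: 8.

8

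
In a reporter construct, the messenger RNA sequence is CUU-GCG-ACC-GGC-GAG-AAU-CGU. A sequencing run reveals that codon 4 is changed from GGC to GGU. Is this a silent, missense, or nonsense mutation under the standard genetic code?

Position 12 falls in codon 4: GGC → Gly.
After the substitution the codon is GGU → Gly.
Both encode Gly, so the change is synonymous.

silent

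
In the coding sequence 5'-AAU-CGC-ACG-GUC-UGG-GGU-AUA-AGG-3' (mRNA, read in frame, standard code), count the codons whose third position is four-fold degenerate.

4

Codon 1 AAU (Asn): third position 2-fold.
Codon 2 CGC (Arg): third position 4-fold.
Codon 3 ACG (Thr): third position 4-fold.
Codon 4 GUC (Val): third position 4-fold.
Codon 5 UGG (Trp): third position 1-fold.
Codon 6 GGU (Gly): third position 4-fold.
Codon 7 AUA (Ile): third position 3-fold.
Codon 8 AGG (Arg): third position 2-fold.
Four-fold degenerate third positions: 4.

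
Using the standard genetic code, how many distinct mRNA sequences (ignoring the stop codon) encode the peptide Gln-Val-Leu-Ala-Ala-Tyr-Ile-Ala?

Gln: 2 codons.
Val: 4 codons.
Leu: 6 codons.
Ala: 4 codons.
Ala: 4 codons.
Tyr: 2 codons.
Ile: 3 codons.
Ala: 4 codons.
2 × 4 × 6 × 4 × 4 × 2 × 3 × 4 = 18432.

18432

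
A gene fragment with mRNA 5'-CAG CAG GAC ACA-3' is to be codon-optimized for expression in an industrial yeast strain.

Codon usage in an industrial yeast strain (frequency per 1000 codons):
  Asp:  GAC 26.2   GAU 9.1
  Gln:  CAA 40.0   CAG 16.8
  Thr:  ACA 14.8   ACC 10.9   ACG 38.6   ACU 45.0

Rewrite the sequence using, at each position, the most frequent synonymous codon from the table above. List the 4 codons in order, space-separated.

CAA CAA GAC ACU

Codon 1 (Gln): best is CAA at 40.0.
Codon 2 (Gln): best is CAA at 40.0.
Codon 3 (Asp): best is GAC at 26.2.
Codon 4 (Thr): best is ACU at 45.0.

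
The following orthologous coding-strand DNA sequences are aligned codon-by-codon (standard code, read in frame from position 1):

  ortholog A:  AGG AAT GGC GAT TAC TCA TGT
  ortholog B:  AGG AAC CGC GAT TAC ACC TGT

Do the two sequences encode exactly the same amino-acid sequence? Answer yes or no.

no

Codon 1: AGG Arg / AGG Arg — identical.
Codon 2: AAT Asn / AAC Asn — synonymous.
Codon 3: GGC Gly / CGC Arg — nonsynonymous.
Codon 4: GAT Asp / GAT Asp — identical.
Codon 5: TAC Tyr / TAC Tyr — identical.
Codon 6: TCA Ser / ACC Thr — nonsynonymous.
Codon 7: TGT Cys / TGT Cys — identical.
Nonsynonymous differences: 2 → different protein.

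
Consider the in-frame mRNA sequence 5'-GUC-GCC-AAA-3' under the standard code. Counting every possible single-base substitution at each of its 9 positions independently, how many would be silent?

Codon 1 (GUC, Val): 3 synonymous substitutions.
Codon 2 (GCC, Ala): 3 synonymous substitutions.
Codon 3 (AAA, Lys): 1 synonymous substitution.
Total: 3 + 3 + 1 = 7.

7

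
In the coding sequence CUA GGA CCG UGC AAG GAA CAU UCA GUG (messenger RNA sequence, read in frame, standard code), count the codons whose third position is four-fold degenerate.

Codon 1 CUA (Leu): third position 4-fold.
Codon 2 GGA (Gly): third position 4-fold.
Codon 3 CCG (Pro): third position 4-fold.
Codon 4 UGC (Cys): third position 2-fold.
Codon 5 AAG (Lys): third position 2-fold.
Codon 6 GAA (Glu): third position 2-fold.
Codon 7 CAU (His): third position 2-fold.
Codon 8 UCA (Ser): third position 4-fold.
Codon 9 GUG (Val): third position 4-fold.
Four-fold degenerate third positions: 5.

5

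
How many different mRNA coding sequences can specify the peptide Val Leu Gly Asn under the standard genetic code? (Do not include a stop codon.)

192

Val: 4 codons.
Leu: 6 codons.
Gly: 4 codons.
Asn: 2 codons.
4 × 6 × 4 × 2 = 192.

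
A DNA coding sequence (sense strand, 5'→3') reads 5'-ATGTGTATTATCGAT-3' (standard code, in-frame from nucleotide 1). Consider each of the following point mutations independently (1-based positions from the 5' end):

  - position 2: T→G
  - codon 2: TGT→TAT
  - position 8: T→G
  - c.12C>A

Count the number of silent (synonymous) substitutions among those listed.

1

Codon 1: ATG (Met) → AGG (Arg) — missense.
Codon 2: TGT (Cys) → TAT (Tyr) — missense.
Codon 3: ATT (Ile) → AGT (Ser) — missense.
Codon 4: ATC (Ile) → ATA (Ile) — synonymous.
Synonymous: 1 of 4.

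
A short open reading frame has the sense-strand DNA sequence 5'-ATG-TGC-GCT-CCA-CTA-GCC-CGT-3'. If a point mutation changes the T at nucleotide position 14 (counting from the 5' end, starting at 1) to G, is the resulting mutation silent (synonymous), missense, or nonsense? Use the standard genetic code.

missense

Position 14 falls in codon 5: CTA → Leu.
After the substitution the codon is CGA → Arg.
Leu ≠ Arg, so this is a missense mutation.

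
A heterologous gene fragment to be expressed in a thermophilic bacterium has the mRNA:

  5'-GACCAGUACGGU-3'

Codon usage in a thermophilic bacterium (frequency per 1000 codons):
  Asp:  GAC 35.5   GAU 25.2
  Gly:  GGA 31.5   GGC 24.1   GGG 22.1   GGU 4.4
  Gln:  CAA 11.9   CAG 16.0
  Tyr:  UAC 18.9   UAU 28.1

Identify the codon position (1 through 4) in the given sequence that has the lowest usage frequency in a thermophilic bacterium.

4

Codon 1 GAC (Asp): 35.5 per 1000.
Codon 2 CAG (Gln): 16.0 per 1000.
Codon 3 UAC (Tyr): 18.9 per 1000.
Codon 4 GGU (Gly): 4.4 per 1000.
Lowest frequency is 4.4 at codon 4.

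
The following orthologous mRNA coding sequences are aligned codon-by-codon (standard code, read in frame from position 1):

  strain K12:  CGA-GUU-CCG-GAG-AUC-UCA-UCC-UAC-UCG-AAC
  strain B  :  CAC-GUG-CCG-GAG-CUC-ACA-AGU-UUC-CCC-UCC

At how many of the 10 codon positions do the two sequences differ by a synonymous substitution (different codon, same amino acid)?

2

Codon 1: CGA Arg / CAC His — nonsynonymous.
Codon 2: GUU Val / GUG Val — synonymous.
Codon 3: CCG Pro / CCG Pro — identical.
Codon 4: GAG Glu / GAG Glu — identical.
Codon 5: AUC Ile / CUC Leu — nonsynonymous.
Codon 6: UCA Ser / ACA Thr — nonsynonymous.
Codon 7: UCC Ser / AGU Ser — synonymous.
Codon 8: UAC Tyr / UUC Phe — nonsynonymous.
Codon 9: UCG Ser / CCC Pro — nonsynonymous.
Codon 10: AAC Asn / UCC Ser — nonsynonymous.
Synonymous differences: 2.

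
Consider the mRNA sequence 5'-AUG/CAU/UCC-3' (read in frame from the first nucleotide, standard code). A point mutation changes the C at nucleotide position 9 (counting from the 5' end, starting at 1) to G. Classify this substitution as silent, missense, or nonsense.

silent

Position 9 falls in codon 3: UCC → Ser.
After the substitution the codon is UCG → Ser.
Both encode Ser, so the change is synonymous.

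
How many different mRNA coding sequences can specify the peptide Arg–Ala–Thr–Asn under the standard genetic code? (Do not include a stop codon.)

192

Arg: 6 codons.
Ala: 4 codons.
Thr: 4 codons.
Asn: 2 codons.
6 × 4 × 4 × 2 = 192.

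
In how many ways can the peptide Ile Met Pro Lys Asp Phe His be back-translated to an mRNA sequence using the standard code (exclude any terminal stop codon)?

192

Ile: 3 codons.
Met: 1 codon.
Pro: 4 codons.
Lys: 2 codons.
Asp: 2 codons.
Phe: 2 codons.
His: 2 codons.
3 × 1 × 4 × 2 × 2 × 2 × 2 = 192.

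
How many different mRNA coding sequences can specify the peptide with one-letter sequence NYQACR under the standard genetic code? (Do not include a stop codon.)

Asn: 2 codons.
Tyr: 2 codons.
Gln: 2 codons.
Ala: 4 codons.
Cys: 2 codons.
Arg: 6 codons.
2 × 2 × 2 × 4 × 2 × 6 = 384.

384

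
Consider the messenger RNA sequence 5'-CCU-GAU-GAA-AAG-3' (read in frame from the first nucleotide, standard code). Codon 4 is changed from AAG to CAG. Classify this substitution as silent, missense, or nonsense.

missense

Position 10 falls in codon 4: AAG → Lys.
After the substitution the codon is CAG → Gln.
Lys ≠ Gln, so this is a missense mutation.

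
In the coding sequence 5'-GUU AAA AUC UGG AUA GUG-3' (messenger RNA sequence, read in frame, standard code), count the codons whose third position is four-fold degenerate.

2

Codon 1 GUU (Val): third position 4-fold.
Codon 2 AAA (Lys): third position 2-fold.
Codon 3 AUC (Ile): third position 3-fold.
Codon 4 UGG (Trp): third position 1-fold.
Codon 5 AUA (Ile): third position 3-fold.
Codon 6 GUG (Val): third position 4-fold.
Four-fold degenerate third positions: 2.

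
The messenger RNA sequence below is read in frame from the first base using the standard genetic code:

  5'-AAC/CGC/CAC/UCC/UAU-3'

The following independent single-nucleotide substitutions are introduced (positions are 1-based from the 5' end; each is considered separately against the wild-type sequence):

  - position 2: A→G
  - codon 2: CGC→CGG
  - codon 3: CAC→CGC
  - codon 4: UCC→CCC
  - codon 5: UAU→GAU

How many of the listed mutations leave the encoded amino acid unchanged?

Codon 1: AAC (Asn) → AGC (Ser) — missense.
Codon 2: CGC (Arg) → CGG (Arg) — synonymous.
Codon 3: CAC (His) → CGC (Arg) — missense.
Codon 4: UCC (Ser) → CCC (Pro) — missense.
Codon 5: UAU (Tyr) → GAU (Asp) — missense.
Synonymous: 1 of 5.

1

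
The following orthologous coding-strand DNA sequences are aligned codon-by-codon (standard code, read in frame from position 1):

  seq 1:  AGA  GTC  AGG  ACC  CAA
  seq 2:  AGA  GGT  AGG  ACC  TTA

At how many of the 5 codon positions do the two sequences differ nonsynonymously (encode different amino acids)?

2

Codon 1: AGA Arg / AGA Arg — identical.
Codon 2: GTC Val / GGT Gly — nonsynonymous.
Codon 3: AGG Arg / AGG Arg — identical.
Codon 4: ACC Thr / ACC Thr — identical.
Codon 5: CAA Gln / TTA Leu — nonsynonymous.
Nonsynonymous differences: 2.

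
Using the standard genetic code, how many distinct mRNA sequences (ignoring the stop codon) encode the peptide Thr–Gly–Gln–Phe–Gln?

Thr: 4 codons.
Gly: 4 codons.
Gln: 2 codons.
Phe: 2 codons.
Gln: 2 codons.
4 × 4 × 2 × 2 × 2 = 128.

128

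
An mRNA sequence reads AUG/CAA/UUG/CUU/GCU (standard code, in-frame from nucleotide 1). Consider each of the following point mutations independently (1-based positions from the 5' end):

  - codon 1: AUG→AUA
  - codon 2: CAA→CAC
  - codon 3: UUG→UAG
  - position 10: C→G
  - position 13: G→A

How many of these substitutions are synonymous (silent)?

Codon 1: AUG (Met) → AUA (Ile) — missense.
Codon 2: CAA (Gln) → CAC (His) — missense.
Codon 3: UUG (Leu) → UAG (Stop) — nonsense.
Codon 4: CUU (Leu) → GUU (Val) — missense.
Codon 5: GCU (Ala) → ACU (Thr) — missense.
Synonymous: 0 of 5.

0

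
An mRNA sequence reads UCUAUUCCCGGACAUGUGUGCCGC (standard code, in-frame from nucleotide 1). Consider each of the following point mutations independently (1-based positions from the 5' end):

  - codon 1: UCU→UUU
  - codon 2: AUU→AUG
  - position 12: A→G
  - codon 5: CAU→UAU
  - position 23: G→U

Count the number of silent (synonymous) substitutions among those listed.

Codon 1: UCU (Ser) → UUU (Phe) — missense.
Codon 2: AUU (Ile) → AUG (Met) — missense.
Codon 4: GGA (Gly) → GGG (Gly) — synonymous.
Codon 5: CAU (His) → UAU (Tyr) — missense.
Codon 8: CGC (Arg) → CUC (Leu) — missense.
Synonymous: 1 of 5.

1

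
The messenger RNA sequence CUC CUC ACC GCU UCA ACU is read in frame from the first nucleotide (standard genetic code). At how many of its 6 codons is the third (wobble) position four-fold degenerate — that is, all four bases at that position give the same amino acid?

6

Codon 1 CUC (Leu): third position 4-fold.
Codon 2 CUC (Leu): third position 4-fold.
Codon 3 ACC (Thr): third position 4-fold.
Codon 4 GCU (Ala): third position 4-fold.
Codon 5 UCA (Ser): third position 4-fold.
Codon 6 ACU (Thr): third position 4-fold.
Four-fold degenerate third positions: 6.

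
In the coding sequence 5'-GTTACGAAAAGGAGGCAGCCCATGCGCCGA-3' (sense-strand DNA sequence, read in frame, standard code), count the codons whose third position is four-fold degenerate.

5

Codon 1 GTT (Val): third position 4-fold.
Codon 2 ACG (Thr): third position 4-fold.
Codon 3 AAA (Lys): third position 2-fold.
Codon 4 AGG (Arg): third position 2-fold.
Codon 5 AGG (Arg): third position 2-fold.
Codon 6 CAG (Gln): third position 2-fold.
Codon 7 CCC (Pro): third position 4-fold.
Codon 8 ATG (Met): third position 1-fold.
Codon 9 CGC (Arg): third position 4-fold.
Codon 10 CGA (Arg): third position 4-fold.
Four-fold degenerate third positions: 5.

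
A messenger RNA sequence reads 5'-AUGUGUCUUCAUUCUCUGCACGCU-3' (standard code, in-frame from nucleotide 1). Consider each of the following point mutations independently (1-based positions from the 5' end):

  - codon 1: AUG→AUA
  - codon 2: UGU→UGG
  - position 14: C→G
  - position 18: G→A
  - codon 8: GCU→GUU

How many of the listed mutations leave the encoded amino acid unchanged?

1

Codon 1: AUG (Met) → AUA (Ile) — missense.
Codon 2: UGU (Cys) → UGG (Trp) — missense.
Codon 5: UCU (Ser) → UGU (Cys) — missense.
Codon 6: CUG (Leu) → CUA (Leu) — synonymous.
Codon 8: GCU (Ala) → GUU (Val) — missense.
Synonymous: 1 of 5.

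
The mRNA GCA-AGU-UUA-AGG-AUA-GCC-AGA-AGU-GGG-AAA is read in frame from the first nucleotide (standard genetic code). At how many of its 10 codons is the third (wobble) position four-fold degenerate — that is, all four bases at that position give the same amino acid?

3

Codon 1 GCA (Ala): third position 4-fold.
Codon 2 AGU (Ser): third position 2-fold.
Codon 3 UUA (Leu): third position 2-fold.
Codon 4 AGG (Arg): third position 2-fold.
Codon 5 AUA (Ile): third position 3-fold.
Codon 6 GCC (Ala): third position 4-fold.
Codon 7 AGA (Arg): third position 2-fold.
Codon 8 AGU (Ser): third position 2-fold.
Codon 9 GGG (Gly): third position 4-fold.
Codon 10 AAA (Lys): third position 2-fold.
Four-fold degenerate third positions: 3.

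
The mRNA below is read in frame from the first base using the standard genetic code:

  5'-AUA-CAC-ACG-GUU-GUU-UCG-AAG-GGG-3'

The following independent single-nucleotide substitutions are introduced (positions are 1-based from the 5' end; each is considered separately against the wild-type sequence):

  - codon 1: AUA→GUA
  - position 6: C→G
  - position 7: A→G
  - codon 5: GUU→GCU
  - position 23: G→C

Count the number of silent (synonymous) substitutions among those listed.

Codon 1: AUA (Ile) → GUA (Val) — missense.
Codon 2: CAC (His) → CAG (Gln) — missense.
Codon 3: ACG (Thr) → GCG (Ala) — missense.
Codon 5: GUU (Val) → GCU (Ala) — missense.
Codon 8: GGG (Gly) → GCG (Ala) — missense.
Synonymous: 0 of 5.

0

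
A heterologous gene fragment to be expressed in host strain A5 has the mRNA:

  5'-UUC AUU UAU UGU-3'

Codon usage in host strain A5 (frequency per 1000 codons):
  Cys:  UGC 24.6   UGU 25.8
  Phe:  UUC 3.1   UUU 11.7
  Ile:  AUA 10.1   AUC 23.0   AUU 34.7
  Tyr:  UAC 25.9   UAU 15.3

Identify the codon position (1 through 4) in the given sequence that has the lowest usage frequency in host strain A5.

1

Codon 1 UUC (Phe): 3.1 per 1000.
Codon 2 AUU (Ile): 34.7 per 1000.
Codon 3 UAU (Tyr): 15.3 per 1000.
Codon 4 UGU (Cys): 25.8 per 1000.
Lowest frequency is 3.1 at codon 1.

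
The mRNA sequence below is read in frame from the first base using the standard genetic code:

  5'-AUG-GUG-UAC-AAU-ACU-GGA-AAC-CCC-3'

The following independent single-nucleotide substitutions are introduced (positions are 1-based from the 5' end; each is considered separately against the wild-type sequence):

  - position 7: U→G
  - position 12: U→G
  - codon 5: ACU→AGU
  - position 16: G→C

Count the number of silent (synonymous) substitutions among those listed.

Codon 3: UAC (Tyr) → GAC (Asp) — missense.
Codon 4: AAU (Asn) → AAG (Lys) — missense.
Codon 5: ACU (Thr) → AGU (Ser) — missense.
Codon 6: GGA (Gly) → CGA (Arg) — missense.
Synonymous: 0 of 4.

0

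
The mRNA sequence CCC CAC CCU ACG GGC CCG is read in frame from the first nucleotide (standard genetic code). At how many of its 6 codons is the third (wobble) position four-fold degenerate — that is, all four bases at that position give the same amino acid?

5

Codon 1 CCC (Pro): third position 4-fold.
Codon 2 CAC (His): third position 2-fold.
Codon 3 CCU (Pro): third position 4-fold.
Codon 4 ACG (Thr): third position 4-fold.
Codon 5 GGC (Gly): third position 4-fold.
Codon 6 CCG (Pro): third position 4-fold.
Four-fold degenerate third positions: 5.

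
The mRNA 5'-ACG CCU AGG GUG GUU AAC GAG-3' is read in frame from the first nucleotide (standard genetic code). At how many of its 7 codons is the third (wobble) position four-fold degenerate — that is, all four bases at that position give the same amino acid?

4

Codon 1 ACG (Thr): third position 4-fold.
Codon 2 CCU (Pro): third position 4-fold.
Codon 3 AGG (Arg): third position 2-fold.
Codon 4 GUG (Val): third position 4-fold.
Codon 5 GUU (Val): third position 4-fold.
Codon 6 AAC (Asn): third position 2-fold.
Codon 7 GAG (Glu): third position 2-fold.
Four-fold degenerate third positions: 4.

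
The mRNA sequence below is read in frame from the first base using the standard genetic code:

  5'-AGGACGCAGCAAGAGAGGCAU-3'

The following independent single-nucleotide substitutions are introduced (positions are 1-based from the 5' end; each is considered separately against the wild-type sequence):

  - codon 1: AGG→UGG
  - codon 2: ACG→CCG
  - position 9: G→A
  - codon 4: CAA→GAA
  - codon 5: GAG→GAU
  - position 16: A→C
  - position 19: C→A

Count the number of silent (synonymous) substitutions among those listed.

2

Codon 1: AGG (Arg) → UGG (Trp) — missense.
Codon 2: ACG (Thr) → CCG (Pro) — missense.
Codon 3: CAG (Gln) → CAA (Gln) — synonymous.
Codon 4: CAA (Gln) → GAA (Glu) — missense.
Codon 5: GAG (Glu) → GAU (Asp) — missense.
Codon 6: AGG (Arg) → CGG (Arg) — synonymous.
Codon 7: CAU (His) → AAU (Asn) — missense.
Synonymous: 2 of 7.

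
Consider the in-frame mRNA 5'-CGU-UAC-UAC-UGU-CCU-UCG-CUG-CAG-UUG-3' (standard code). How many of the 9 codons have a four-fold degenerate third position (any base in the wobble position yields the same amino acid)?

4

Codon 1 CGU (Arg): third position 4-fold.
Codon 2 UAC (Tyr): third position 2-fold.
Codon 3 UAC (Tyr): third position 2-fold.
Codon 4 UGU (Cys): third position 2-fold.
Codon 5 CCU (Pro): third position 4-fold.
Codon 6 UCG (Ser): third position 4-fold.
Codon 7 CUG (Leu): third position 4-fold.
Codon 8 CAG (Gln): third position 2-fold.
Codon 9 UUG (Leu): third position 2-fold.
Four-fold degenerate third positions: 4.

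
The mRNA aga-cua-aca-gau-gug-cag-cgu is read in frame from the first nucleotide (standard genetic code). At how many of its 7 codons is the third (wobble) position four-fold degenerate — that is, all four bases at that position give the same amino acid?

Codon 1 AGA (Arg): third position 2-fold.
Codon 2 CUA (Leu): third position 4-fold.
Codon 3 ACA (Thr): third position 4-fold.
Codon 4 GAU (Asp): third position 2-fold.
Codon 5 GUG (Val): third position 4-fold.
Codon 6 CAG (Gln): third position 2-fold.
Codon 7 CGU (Arg): third position 4-fold.
Four-fold degenerate third positions: 4.

4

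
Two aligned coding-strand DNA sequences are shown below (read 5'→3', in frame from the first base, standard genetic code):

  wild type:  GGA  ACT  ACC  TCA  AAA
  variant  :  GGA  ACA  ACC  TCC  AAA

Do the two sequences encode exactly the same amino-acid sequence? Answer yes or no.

yes

Codon 1: GGA Gly / GGA Gly — identical.
Codon 2: ACT Thr / ACA Thr — synonymous.
Codon 3: ACC Thr / ACC Thr — identical.
Codon 4: TCA Ser / TCC Ser — synonymous.
Codon 5: AAA Lys / AAA Lys — identical.
Nonsynonymous differences: 0 → same protein.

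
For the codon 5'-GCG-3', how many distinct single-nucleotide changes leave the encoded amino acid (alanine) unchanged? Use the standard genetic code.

3

Position 1: none → 0 synonymous.
Position 2: none → 0 synonymous.
Position 3: GCU, GCC, GCA → 3 synonymous.
Total: 0 + 0 + 3 = 3.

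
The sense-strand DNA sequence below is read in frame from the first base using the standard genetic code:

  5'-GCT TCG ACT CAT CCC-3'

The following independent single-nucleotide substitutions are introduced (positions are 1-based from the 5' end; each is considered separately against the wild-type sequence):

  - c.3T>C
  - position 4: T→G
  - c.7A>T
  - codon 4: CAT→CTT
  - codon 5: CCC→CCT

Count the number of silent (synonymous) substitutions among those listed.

2

Codon 1: GCT (Ala) → GCC (Ala) — synonymous.
Codon 2: TCG (Ser) → GCG (Ala) — missense.
Codon 3: ACT (Thr) → TCT (Ser) — missense.
Codon 4: CAT (His) → CTT (Leu) — missense.
Codon 5: CCC (Pro) → CCT (Pro) — synonymous.
Synonymous: 2 of 5.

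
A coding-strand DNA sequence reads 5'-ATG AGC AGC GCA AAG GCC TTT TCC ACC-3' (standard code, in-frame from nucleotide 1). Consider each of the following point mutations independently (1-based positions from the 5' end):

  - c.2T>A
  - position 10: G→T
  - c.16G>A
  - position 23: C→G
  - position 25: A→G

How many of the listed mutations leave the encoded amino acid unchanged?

0

Codon 1: ATG (Met) → AAG (Lys) — missense.
Codon 4: GCA (Ala) → TCA (Ser) — missense.
Codon 6: GCC (Ala) → ACC (Thr) — missense.
Codon 8: TCC (Ser) → TGC (Cys) — missense.
Codon 9: ACC (Thr) → GCC (Ala) — missense.
Synonymous: 0 of 5.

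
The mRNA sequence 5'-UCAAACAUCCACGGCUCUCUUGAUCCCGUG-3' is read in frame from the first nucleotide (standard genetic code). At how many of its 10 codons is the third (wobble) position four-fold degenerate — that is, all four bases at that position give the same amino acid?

6

Codon 1 UCA (Ser): third position 4-fold.
Codon 2 AAC (Asn): third position 2-fold.
Codon 3 AUC (Ile): third position 3-fold.
Codon 4 CAC (His): third position 2-fold.
Codon 5 GGC (Gly): third position 4-fold.
Codon 6 UCU (Ser): third position 4-fold.
Codon 7 CUU (Leu): third position 4-fold.
Codon 8 GAU (Asp): third position 2-fold.
Codon 9 CCC (Pro): third position 4-fold.
Codon 10 GUG (Val): third position 4-fold.
Four-fold degenerate third positions: 6.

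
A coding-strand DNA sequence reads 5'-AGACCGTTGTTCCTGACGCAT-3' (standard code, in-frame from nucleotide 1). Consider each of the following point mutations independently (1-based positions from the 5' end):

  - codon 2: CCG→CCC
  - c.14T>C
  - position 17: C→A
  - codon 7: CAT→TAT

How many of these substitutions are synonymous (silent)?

Codon 2: CCG (Pro) → CCC (Pro) — synonymous.
Codon 5: CTG (Leu) → CCG (Pro) — missense.
Codon 6: ACG (Thr) → AAG (Lys) — missense.
Codon 7: CAT (His) → TAT (Tyr) — missense.
Synonymous: 1 of 4.

1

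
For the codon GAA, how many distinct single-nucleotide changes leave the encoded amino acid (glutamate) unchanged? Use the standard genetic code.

1

Position 1: none → 0 synonymous.
Position 2: none → 0 synonymous.
Position 3: GAG → 1 synonymous.
Total: 0 + 0 + 1 = 1.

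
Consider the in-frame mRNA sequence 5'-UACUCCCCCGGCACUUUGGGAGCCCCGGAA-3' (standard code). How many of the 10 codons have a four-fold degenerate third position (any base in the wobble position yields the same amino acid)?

7

Codon 1 UAC (Tyr): third position 2-fold.
Codon 2 UCC (Ser): third position 4-fold.
Codon 3 CCC (Pro): third position 4-fold.
Codon 4 GGC (Gly): third position 4-fold.
Codon 5 ACU (Thr): third position 4-fold.
Codon 6 UUG (Leu): third position 2-fold.
Codon 7 GGA (Gly): third position 4-fold.
Codon 8 GCC (Ala): third position 4-fold.
Codon 9 CCG (Pro): third position 4-fold.
Codon 10 GAA (Glu): third position 2-fold.
Four-fold degenerate third positions: 7.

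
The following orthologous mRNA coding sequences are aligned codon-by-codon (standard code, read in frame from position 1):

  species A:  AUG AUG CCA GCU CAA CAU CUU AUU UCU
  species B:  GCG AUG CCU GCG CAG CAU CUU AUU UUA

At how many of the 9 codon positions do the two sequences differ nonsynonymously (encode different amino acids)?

Codon 1: AUG Met / GCG Ala — nonsynonymous.
Codon 2: AUG Met / AUG Met — identical.
Codon 3: CCA Pro / CCU Pro — synonymous.
Codon 4: GCU Ala / GCG Ala — synonymous.
Codon 5: CAA Gln / CAG Gln — synonymous.
Codon 6: CAU His / CAU His — identical.
Codon 7: CUU Leu / CUU Leu — identical.
Codon 8: AUU Ile / AUU Ile — identical.
Codon 9: UCU Ser / UUA Leu — nonsynonymous.
Nonsynonymous differences: 2.

2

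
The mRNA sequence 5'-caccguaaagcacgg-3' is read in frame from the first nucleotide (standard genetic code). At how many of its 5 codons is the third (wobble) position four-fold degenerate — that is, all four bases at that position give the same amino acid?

3

Codon 1 CAC (His): third position 2-fold.
Codon 2 CGU (Arg): third position 4-fold.
Codon 3 AAA (Lys): third position 2-fold.
Codon 4 GCA (Ala): third position 4-fold.
Codon 5 CGG (Arg): third position 4-fold.
Four-fold degenerate third positions: 3.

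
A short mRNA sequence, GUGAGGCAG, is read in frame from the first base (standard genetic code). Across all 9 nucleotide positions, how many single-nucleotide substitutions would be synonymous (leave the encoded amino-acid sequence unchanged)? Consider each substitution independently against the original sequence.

6

Codon 1 (GUG, Val): 3 synonymous substitutions.
Codon 2 (AGG, Arg): 2 synonymous substitutions.
Codon 3 (CAG, Gln): 1 synonymous substitution.
Total: 3 + 2 + 1 = 6.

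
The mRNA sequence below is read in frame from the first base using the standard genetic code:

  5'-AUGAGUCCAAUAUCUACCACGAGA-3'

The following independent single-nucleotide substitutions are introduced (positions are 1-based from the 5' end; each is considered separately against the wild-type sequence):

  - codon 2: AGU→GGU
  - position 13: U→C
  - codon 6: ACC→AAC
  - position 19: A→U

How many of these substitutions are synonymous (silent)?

0

Codon 2: AGU (Ser) → GGU (Gly) — missense.
Codon 5: UCU (Ser) → CCU (Pro) — missense.
Codon 6: ACC (Thr) → AAC (Asn) — missense.
Codon 7: ACG (Thr) → UCG (Ser) — missense.
Synonymous: 0 of 4.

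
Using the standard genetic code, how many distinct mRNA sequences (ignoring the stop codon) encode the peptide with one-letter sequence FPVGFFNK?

2048

Phe: 2 codons.
Pro: 4 codons.
Val: 4 codons.
Gly: 4 codons.
Phe: 2 codons.
Phe: 2 codons.
Asn: 2 codons.
Lys: 2 codons.
2 × 4 × 4 × 4 × 2 × 2 × 2 × 2 = 2048.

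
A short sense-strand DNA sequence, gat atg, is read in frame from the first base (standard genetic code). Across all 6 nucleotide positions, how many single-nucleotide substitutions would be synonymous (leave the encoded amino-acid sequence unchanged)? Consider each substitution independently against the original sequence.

Codon 1 (GAT, Asp): 1 synonymous substitution.
Codon 2 (ATG, Met): 0 synonymous substitutions.
Total: 1 + 0 = 1.

1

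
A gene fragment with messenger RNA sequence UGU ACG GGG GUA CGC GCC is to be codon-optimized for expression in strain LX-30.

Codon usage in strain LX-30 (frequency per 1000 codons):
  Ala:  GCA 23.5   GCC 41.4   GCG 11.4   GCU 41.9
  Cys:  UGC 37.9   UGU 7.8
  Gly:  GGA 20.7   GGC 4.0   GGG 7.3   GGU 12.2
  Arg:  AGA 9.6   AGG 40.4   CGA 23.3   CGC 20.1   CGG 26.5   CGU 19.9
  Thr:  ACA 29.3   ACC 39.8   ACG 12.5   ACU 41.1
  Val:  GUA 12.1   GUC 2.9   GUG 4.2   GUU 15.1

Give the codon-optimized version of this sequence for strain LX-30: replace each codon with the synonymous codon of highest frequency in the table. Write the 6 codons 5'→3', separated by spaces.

UGC ACU GGA GUU AGG GCU

Codon 1 (Cys): best is UGC at 37.9.
Codon 2 (Thr): best is ACU at 41.1.
Codon 3 (Gly): best is GGA at 20.7.
Codon 4 (Val): best is GUU at 15.1.
Codon 5 (Arg): best is AGG at 40.4.
Codon 6 (Ala): best is GCU at 41.9.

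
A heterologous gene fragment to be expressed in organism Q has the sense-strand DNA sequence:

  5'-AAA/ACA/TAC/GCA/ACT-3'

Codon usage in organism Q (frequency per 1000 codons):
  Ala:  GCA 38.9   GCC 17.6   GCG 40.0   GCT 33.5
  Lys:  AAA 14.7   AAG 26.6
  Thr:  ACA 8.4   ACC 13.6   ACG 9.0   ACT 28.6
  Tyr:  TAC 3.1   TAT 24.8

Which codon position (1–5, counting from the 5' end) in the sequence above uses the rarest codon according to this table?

3

Codon 1 AAA (Lys): 14.7 per 1000.
Codon 2 ACA (Thr): 8.4 per 1000.
Codon 3 TAC (Tyr): 3.1 per 1000.
Codon 4 GCA (Ala): 38.9 per 1000.
Codon 5 ACT (Thr): 28.6 per 1000.
Lowest frequency is 3.1 at codon 3.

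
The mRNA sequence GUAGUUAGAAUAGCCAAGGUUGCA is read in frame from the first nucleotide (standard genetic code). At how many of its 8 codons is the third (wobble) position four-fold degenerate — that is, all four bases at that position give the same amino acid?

Codon 1 GUA (Val): third position 4-fold.
Codon 2 GUU (Val): third position 4-fold.
Codon 3 AGA (Arg): third position 2-fold.
Codon 4 AUA (Ile): third position 3-fold.
Codon 5 GCC (Ala): third position 4-fold.
Codon 6 AAG (Lys): third position 2-fold.
Codon 7 GUU (Val): third position 4-fold.
Codon 8 GCA (Ala): third position 4-fold.
Four-fold degenerate third positions: 5.

5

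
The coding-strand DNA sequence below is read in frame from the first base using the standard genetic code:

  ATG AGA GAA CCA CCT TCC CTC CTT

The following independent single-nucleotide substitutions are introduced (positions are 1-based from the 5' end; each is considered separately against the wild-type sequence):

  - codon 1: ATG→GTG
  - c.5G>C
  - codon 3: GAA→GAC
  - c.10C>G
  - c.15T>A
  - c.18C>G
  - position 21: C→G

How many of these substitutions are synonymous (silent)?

Codon 1: ATG (Met) → GTG (Val) — missense.
Codon 2: AGA (Arg) → ACA (Thr) — missense.
Codon 3: GAA (Glu) → GAC (Asp) — missense.
Codon 4: CCA (Pro) → GCA (Ala) — missense.
Codon 5: CCT (Pro) → CCA (Pro) — synonymous.
Codon 6: TCC (Ser) → TCG (Ser) — synonymous.
Codon 7: CTC (Leu) → CTG (Leu) — synonymous.
Synonymous: 3 of 7.

3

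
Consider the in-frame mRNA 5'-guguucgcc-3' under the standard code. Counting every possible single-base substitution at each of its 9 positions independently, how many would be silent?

Codon 1 (GUG, Val): 3 synonymous substitutions.
Codon 2 (UUC, Phe): 1 synonymous substitution.
Codon 3 (GCC, Ala): 3 synonymous substitutions.
Total: 3 + 1 + 3 = 7.

7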